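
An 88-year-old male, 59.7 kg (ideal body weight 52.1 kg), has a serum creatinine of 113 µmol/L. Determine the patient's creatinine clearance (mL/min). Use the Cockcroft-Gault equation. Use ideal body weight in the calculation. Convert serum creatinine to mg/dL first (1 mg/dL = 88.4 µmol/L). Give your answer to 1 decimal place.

29.4 mL/min

SCr = 113 / 88.4 = 1.278 mg/dL
CrCl = (140 − 88) × 52.1 / (72 × 1.278) = 2709.2 / 92.02 ≈ 29.4 mL/min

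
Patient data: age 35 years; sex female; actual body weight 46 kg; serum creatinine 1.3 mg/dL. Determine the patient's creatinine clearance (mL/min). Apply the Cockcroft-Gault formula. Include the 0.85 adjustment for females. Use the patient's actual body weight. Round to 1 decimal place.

CrCl = (140 − 35) × 46 / (72 × 1.3) × 0.85 = 4830.0 / 93.60 × 0.85 ≈ 43.9 mL/min

43.9 mL/min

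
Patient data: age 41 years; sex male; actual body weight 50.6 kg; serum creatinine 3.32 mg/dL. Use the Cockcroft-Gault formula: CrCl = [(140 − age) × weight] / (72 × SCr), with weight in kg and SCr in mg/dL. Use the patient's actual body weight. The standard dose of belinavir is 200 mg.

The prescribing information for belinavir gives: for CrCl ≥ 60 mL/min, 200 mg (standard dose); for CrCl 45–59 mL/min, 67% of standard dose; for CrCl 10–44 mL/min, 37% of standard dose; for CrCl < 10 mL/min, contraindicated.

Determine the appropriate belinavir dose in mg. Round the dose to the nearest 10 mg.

CrCl = (140 − 41) × 50.6 / (72 × 3.32) = 5009.4 / 239.04 ≈ 21.0 mL/min
CrCl ≈ 21 mL/min → bracket 10–44 mL/min.
37% of 200 mg = 74 mg → 70 mg

70 mg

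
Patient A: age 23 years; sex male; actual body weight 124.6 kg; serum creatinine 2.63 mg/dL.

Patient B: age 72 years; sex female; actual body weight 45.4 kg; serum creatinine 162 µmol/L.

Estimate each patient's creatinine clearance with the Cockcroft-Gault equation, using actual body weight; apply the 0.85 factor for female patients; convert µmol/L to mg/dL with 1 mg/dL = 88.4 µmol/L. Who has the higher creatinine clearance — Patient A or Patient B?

Patient A: CrCl = (140 − 23) × 124.6 / (72 × 2.63) = 14578.2 / 189.36 ≈ 77.0 mL/min
Patient B: SCr = 162 / 88.4 = 1.833 mg/dL
Patient B: CrCl = (140 − 72) × 45.4 / (72 × 1.833) × 0.85 = 3087.2 / 131.98 × 0.85 ≈ 19.9 mL/min
77.0 vs 19.9 mL/min → Patient A is higher.

Patient A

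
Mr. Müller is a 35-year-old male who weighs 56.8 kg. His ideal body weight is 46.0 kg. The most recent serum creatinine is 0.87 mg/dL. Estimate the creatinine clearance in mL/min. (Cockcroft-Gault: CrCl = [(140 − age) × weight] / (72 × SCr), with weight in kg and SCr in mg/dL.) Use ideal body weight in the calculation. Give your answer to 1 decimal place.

CrCl = (140 − 35) × 46 / (72 × 0.87) = 4830.0 / 62.64 ≈ 77.1 mL/min

77.1 mL/min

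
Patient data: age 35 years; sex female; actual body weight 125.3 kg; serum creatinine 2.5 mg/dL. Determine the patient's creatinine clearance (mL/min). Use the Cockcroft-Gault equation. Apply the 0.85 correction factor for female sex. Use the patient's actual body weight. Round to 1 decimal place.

62.1 mL/min

CrCl = (140 − 35) × 125.3 / (72 × 2.5) × 0.85 = 13156.5 / 180.00 × 0.85 ≈ 62.1 mL/min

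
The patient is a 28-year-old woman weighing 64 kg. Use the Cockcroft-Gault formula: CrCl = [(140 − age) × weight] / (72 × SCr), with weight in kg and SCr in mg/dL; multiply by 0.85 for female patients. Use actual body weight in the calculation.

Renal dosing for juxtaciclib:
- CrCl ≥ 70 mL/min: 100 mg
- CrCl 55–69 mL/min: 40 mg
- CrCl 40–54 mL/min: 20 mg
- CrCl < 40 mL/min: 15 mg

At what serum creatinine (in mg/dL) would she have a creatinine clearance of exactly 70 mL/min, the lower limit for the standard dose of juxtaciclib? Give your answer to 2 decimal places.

1.21 mg/dL

Standard dose requires CrCl ≥ 70 mL/min.
Set (140 − 28) × 64 × 0.85 / (72 × SCr) = 70
SCr = (140 − 28) × 64 × 0.85 / (72 × 70) = 1.209 mg/dL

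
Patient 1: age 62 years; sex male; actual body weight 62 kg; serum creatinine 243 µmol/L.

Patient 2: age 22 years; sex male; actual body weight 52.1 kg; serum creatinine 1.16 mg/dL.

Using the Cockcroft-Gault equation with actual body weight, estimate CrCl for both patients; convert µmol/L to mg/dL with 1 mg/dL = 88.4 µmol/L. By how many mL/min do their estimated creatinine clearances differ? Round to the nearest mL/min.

Patient 1: SCr = 243 / 88.4 = 2.749 mg/dL
Patient 1: CrCl = (140 − 62) × 62 / (72 × 2.749) = 4836.0 / 197.93 ≈ 24.4 mL/min
Patient 2: CrCl = (140 − 22) × 52.1 / (72 × 1.16) = 6147.8 / 83.52 ≈ 73.6 mL/min
|24.4 − 73.6| = 49.2 mL/min

49 mL/min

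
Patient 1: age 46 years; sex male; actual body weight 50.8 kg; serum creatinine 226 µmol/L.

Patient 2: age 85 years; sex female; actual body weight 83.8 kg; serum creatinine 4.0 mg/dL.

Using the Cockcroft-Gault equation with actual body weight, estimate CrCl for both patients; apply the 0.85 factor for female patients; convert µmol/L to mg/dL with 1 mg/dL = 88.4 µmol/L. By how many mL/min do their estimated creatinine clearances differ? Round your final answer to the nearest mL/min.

12 mL/min

Patient 1: SCr = 226 / 88.4 = 2.557 mg/dL
Patient 1: CrCl = (140 − 46) × 50.8 / (72 × 2.557) = 4775.2 / 184.10 ≈ 25.9 mL/min
Patient 2: CrCl = (140 − 85) × 83.8 / (72 × 4) × 0.85 = 4609.0 / 288.00 × 0.85 ≈ 13.6 mL/min
|25.9 − 13.6| = 12.3 mL/min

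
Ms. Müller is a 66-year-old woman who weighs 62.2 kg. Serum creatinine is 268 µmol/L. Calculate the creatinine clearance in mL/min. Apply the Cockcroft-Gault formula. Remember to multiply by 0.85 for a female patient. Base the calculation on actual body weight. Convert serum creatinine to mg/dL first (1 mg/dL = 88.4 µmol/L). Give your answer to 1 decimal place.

17.9 mL/min

SCr = 268 / 88.4 = 3.032 mg/dL
CrCl = (140 − 66) × 62.2 / (72 × 3.032) × 0.85 = 4602.8 / 218.30 × 0.85 ≈ 17.9 mL/min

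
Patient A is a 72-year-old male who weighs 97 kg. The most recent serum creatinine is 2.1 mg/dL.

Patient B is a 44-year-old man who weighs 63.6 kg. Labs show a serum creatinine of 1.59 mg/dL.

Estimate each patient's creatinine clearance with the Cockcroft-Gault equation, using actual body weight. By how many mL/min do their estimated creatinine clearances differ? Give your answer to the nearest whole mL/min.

Patient A: CrCl = (140 − 72) × 97 / (72 × 2.1) = 6596.0 / 151.20 ≈ 43.6 mL/min
Patient B: CrCl = (140 − 44) × 63.6 / (72 × 1.59) = 6105.6 / 114.48 ≈ 53.3 mL/min
|43.6 − 53.3| = 9.7 mL/min

10 mL/min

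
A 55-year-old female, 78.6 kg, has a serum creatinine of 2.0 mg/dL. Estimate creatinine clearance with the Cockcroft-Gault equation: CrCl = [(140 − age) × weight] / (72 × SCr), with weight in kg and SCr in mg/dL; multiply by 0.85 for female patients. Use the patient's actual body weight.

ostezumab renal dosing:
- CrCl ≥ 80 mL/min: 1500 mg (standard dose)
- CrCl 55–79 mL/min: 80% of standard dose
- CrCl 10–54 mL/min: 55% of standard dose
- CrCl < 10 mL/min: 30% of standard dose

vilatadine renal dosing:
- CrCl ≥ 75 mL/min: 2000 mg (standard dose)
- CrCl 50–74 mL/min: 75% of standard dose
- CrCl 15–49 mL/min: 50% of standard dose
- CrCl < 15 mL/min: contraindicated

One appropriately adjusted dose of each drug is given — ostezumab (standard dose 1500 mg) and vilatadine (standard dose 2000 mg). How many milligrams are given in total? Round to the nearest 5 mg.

1825 mg

CrCl = (140 − 55) × 78.6 / (72 × 2) × 0.85 = 6681.0 / 144.00 × 0.85 ≈ 39.4 mL/min
CrCl ≈ 39 mL/min.
ostezumab: 10–54 mL/min → 55% of 1500 mg = 825 mg.
vilatadine: 15–49 mL/min → 50% of 2000 mg = 1000 mg.
Total = 825 + 1000 = 1825 mg.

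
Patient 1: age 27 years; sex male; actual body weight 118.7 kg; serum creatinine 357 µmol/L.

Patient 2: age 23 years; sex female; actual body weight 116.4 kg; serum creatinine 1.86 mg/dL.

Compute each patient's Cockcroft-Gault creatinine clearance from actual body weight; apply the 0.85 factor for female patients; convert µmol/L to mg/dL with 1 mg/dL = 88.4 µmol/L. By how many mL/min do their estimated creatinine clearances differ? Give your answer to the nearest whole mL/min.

Patient 1: SCr = 357 / 88.4 = 4.038 mg/dL
Patient 1: CrCl = (140 − 27) × 118.7 / (72 × 4.038) = 13413.1 / 290.74 ≈ 46.1 mL/min
Patient 2: CrCl = (140 − 23) × 116.4 / (72 × 1.86) × 0.85 = 13618.8 / 133.92 × 0.85 ≈ 86.4 mL/min
|46.1 − 86.4| = 40.3 mL/min

40 mL/min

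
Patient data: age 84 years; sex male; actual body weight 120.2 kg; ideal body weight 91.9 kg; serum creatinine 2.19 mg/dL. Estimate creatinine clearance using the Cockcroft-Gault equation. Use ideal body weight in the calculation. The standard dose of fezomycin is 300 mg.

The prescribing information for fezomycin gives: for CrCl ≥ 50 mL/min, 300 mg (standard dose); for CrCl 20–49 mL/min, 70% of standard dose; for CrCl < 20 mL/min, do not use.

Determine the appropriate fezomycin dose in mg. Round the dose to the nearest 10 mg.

210 mg

CrCl = (140 − 84) × 91.9 / (72 × 2.19) = 5146.4 / 157.68 ≈ 32.6 mL/min
CrCl ≈ 33 mL/min → bracket 20–49 mL/min.
70% of 300 mg = 210 mg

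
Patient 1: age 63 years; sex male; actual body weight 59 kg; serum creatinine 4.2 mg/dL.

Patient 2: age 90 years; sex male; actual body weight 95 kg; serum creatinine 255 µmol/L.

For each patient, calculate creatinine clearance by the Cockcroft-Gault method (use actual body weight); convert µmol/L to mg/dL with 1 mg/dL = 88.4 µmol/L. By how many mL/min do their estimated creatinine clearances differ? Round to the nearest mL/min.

Patient 1: CrCl = (140 − 63) × 59 / (72 × 4.2) = 4543.0 / 302.40 ≈ 15.0 mL/min
Patient 2: SCr = 255 / 88.4 = 2.885 mg/dL
Patient 2: CrCl = (140 − 90) × 95 / (72 × 2.885) = 4750.0 / 207.72 ≈ 22.9 mL/min
|15.0 − 22.9| = 7.9 mL/min

8 mL/min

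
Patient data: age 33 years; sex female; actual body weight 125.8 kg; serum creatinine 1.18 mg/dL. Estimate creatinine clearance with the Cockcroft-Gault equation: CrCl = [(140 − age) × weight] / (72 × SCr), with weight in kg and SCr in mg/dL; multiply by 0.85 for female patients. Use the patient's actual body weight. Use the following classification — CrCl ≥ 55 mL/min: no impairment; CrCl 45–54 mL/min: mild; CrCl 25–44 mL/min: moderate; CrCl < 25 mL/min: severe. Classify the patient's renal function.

no impairment

CrCl = (140 − 33) × 125.8 / (72 × 1.18) × 0.85 = 13460.6 / 84.96 × 0.85 ≈ 134.7 mL/min
135 mL/min falls in the 'no impairment' range.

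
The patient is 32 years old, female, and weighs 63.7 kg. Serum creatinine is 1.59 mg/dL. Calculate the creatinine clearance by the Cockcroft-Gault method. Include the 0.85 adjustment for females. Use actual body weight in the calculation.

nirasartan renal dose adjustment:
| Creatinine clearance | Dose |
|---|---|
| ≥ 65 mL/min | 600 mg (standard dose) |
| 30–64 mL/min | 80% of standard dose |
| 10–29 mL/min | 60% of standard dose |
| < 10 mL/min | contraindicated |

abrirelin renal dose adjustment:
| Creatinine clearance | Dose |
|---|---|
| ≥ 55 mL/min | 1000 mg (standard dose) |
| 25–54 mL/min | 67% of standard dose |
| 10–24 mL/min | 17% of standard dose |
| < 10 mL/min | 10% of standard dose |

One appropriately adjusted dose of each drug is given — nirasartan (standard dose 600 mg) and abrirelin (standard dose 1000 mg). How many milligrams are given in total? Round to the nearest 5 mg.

1150 mg

CrCl = (140 − 32) × 63.7 / (72 × 1.59) × 0.85 = 6879.6 / 114.48 × 0.85 ≈ 51.1 mL/min
CrCl ≈ 51 mL/min.
nirasartan: 30–64 mL/min → 80% of 600 mg = 480 mg.
abrirelin: 25–54 mL/min → 67% of 1000 mg = 670 mg.
Total = 480 + 670 = 1150 mg.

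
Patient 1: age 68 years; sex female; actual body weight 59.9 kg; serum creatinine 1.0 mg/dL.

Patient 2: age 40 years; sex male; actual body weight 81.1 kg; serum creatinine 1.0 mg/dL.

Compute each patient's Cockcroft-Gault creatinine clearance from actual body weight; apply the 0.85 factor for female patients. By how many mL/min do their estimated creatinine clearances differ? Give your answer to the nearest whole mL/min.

Patient 1: CrCl = (140 − 68) × 59.9 / (72 × 1) × 0.85 = 4312.8 / 72.00 × 0.85 ≈ 50.9 mL/min
Patient 2: CrCl = (140 − 40) × 81.1 / (72 × 1) = 8110.0 / 72.00 ≈ 112.6 mL/min
|50.9 − 112.6| = 61.7 mL/min

62 mL/min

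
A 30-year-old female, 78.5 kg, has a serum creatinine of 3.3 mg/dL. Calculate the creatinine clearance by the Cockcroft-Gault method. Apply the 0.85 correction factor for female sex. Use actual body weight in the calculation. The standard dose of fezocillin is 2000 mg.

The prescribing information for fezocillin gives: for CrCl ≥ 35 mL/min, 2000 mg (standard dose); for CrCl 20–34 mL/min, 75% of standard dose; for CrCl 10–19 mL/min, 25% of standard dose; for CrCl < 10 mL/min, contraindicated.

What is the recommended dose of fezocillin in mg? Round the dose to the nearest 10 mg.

CrCl = (140 − 30) × 78.5 / (72 × 3.3) × 0.85 = 8635.0 / 237.60 × 0.85 ≈ 30.9 mL/min
CrCl ≈ 31 mL/min → bracket 20–34 mL/min.
75% of 2000 mg = 1500 mg

1500 mg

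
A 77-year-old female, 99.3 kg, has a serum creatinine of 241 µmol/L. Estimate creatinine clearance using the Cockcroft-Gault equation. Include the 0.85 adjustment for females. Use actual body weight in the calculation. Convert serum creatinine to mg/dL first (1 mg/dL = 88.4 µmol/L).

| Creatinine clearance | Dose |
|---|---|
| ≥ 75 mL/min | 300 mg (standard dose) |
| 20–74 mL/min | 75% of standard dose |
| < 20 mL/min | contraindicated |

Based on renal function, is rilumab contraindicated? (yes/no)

SCr = 241 / 88.4 = 2.726 mg/dL
CrCl = (140 − 77) × 99.3 / (72 × 2.726) × 0.85 = 6255.9 / 196.27 × 0.85 ≈ 27.1 mL/min
CrCl ≈ 27 mL/min, which is ≥ 20 mL/min.

no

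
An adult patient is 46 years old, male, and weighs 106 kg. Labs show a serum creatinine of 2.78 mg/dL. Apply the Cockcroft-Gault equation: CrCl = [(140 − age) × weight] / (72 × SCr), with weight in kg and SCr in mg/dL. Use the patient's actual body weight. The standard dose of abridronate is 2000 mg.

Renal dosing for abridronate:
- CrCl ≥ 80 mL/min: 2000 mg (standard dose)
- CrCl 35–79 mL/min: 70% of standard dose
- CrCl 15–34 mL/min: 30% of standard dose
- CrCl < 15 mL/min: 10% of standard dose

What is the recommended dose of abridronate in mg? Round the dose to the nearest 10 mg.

CrCl = (140 − 46) × 106 / (72 × 2.78) = 9964.0 / 200.16 ≈ 49.8 mL/min
CrCl ≈ 50 mL/min → bracket 35–79 mL/min.
70% of 2000 mg = 1400 mg

1400 mg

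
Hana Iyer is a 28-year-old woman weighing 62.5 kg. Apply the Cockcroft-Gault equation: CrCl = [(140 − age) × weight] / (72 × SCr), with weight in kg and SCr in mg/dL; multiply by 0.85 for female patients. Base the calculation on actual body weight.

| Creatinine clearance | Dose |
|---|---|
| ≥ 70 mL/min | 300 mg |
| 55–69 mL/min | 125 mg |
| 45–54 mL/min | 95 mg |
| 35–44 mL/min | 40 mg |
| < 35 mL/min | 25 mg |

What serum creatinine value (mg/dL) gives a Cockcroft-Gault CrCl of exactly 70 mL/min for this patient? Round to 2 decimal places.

1.18 mg/dL

Standard dose requires CrCl ≥ 70 mL/min.
Set (140 − 28) × 62.5 × 0.85 / (72 × SCr) = 70
SCr = (140 − 28) × 62.5 × 0.85 / (72 × 70) = 1.181 mg/dL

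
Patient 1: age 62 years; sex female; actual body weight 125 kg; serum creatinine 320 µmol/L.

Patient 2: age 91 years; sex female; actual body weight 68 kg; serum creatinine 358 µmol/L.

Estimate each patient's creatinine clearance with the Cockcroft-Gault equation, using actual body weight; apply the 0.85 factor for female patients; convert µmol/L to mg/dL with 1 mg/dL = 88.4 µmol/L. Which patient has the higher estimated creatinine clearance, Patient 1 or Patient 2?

Patient 1

Patient 1: SCr = 320 / 88.4 = 3.62 mg/dL
Patient 1: CrCl = (140 − 62) × 125 / (72 × 3.62) × 0.85 = 9750.0 / 260.64 × 0.85 ≈ 31.8 mL/min
Patient 2: SCr = 358 / 88.4 = 4.05 mg/dL
Patient 2: CrCl = (140 − 91) × 68 / (72 × 4.05) × 0.85 = 3332.0 / 291.60 × 0.85 ≈ 9.7 mL/min
31.8 vs 9.7 mL/min → Patient 1 is higher.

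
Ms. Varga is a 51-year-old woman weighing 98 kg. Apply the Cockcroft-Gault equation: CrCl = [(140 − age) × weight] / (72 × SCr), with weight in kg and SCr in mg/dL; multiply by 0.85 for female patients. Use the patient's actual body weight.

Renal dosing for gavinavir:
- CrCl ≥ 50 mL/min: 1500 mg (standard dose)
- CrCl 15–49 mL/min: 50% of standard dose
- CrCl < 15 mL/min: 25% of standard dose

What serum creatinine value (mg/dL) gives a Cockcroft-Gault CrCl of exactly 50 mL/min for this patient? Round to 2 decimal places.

2.06 mg/dL

Standard dose requires CrCl ≥ 50 mL/min.
Set (140 − 51) × 98 × 0.85 / (72 × SCr) = 50
SCr = (140 − 51) × 98 × 0.85 / (72 × 50) = 2.059 mg/dL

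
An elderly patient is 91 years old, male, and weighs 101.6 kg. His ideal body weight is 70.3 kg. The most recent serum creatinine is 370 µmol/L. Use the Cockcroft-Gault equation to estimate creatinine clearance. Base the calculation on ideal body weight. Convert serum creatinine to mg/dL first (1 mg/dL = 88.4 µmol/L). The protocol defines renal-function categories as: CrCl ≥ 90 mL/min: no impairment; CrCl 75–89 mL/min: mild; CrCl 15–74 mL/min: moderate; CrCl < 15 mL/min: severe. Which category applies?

severe

SCr = 370 / 88.4 = 4.186 mg/dL
CrCl = (140 − 91) × 70.3 / (72 × 4.186) = 3444.7 / 301.39 ≈ 11.4 mL/min
11 mL/min falls in the 'severe' range.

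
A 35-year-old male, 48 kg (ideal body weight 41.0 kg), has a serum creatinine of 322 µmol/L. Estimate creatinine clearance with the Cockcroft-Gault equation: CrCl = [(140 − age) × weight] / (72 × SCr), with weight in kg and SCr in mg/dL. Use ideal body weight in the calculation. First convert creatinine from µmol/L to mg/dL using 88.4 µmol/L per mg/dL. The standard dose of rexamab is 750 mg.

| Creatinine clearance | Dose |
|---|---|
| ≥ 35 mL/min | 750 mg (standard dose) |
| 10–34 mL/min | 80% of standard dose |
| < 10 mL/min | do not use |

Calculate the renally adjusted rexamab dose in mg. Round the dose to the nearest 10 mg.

600 mg

SCr = 322 / 88.4 = 3.643 mg/dL
CrCl = (140 − 35) × 41 / (72 × 3.643) = 4305.0 / 262.30 ≈ 16.4 mL/min
CrCl ≈ 16 mL/min → bracket 10–34 mL/min.
80% of 750 mg = 600 mg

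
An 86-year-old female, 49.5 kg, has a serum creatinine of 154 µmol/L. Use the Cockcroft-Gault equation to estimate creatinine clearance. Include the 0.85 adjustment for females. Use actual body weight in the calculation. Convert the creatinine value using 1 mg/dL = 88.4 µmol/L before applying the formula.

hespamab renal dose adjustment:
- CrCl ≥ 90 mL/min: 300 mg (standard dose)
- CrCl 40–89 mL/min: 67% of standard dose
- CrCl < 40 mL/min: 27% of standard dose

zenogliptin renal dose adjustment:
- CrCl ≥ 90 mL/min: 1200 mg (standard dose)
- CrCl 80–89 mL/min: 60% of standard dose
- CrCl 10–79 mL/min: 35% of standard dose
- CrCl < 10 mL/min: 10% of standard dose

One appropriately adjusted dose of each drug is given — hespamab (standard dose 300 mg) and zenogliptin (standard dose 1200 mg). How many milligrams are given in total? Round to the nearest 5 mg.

500 mg

SCr = 154 / 88.4 = 1.742 mg/dL
CrCl = (140 − 86) × 49.5 / (72 × 1.742) × 0.85 = 2673.0 / 125.42 × 0.85 ≈ 18.1 mL/min
CrCl ≈ 18 mL/min.
hespamab: < 40 mL/min → 27% of 300 mg = 81 mg.
zenogliptin: 10–79 mL/min → 35% of 1200 mg = 420 mg.
Total = 81 + 420 = 501 mg.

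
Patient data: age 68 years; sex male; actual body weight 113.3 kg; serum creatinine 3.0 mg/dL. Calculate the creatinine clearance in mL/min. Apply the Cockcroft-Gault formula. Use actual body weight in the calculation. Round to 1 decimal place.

CrCl = (140 − 68) × 113.3 / (72 × 3) = 8157.6 / 216.00 ≈ 37.8 mL/min

37.8 mL/min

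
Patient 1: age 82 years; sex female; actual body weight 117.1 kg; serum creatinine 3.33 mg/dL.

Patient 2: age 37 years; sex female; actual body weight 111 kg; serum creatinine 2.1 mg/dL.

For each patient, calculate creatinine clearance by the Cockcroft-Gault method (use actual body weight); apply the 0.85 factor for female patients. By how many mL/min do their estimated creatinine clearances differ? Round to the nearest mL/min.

Patient 1: CrCl = (140 − 82) × 117.1 / (72 × 3.33) × 0.85 = 6791.8 / 239.76 × 0.85 ≈ 24.1 mL/min
Patient 2: CrCl = (140 − 37) × 111 / (72 × 2.1) × 0.85 = 11433.0 / 151.20 × 0.85 ≈ 64.3 mL/min
|24.1 − 64.3| = 40.2 mL/min

40 mL/min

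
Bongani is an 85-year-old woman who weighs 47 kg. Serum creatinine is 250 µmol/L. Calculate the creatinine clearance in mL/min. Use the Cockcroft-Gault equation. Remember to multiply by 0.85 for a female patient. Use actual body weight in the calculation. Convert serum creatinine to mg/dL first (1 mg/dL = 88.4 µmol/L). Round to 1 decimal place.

SCr = 250 / 88.4 = 2.828 mg/dL
CrCl = (140 − 85) × 47 / (72 × 2.828) × 0.85 = 2585.0 / 203.62 × 0.85 ≈ 10.8 mL/min

10.8 mL/min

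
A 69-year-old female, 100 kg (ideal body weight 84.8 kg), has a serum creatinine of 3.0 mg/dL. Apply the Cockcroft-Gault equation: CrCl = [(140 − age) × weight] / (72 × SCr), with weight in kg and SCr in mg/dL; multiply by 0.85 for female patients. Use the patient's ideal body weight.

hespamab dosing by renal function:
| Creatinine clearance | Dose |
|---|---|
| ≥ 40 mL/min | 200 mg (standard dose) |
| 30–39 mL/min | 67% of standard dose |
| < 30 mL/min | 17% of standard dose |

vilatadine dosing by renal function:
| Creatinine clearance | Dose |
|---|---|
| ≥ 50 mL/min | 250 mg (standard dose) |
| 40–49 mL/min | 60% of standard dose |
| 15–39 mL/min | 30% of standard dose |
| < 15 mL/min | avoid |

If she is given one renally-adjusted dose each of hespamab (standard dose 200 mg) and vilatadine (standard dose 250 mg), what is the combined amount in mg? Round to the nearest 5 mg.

CrCl = (140 − 69) × 84.8 / (72 × 3) × 0.85 = 6020.8 / 216.00 × 0.85 ≈ 23.7 mL/min
CrCl ≈ 24 mL/min.
hespamab: < 30 mL/min → 17% of 200 mg = 34 mg.
vilatadine: 15–39 mL/min → 30% of 250 mg = 75 mg.
Total = 34 + 75 = 109 mg.

110 mg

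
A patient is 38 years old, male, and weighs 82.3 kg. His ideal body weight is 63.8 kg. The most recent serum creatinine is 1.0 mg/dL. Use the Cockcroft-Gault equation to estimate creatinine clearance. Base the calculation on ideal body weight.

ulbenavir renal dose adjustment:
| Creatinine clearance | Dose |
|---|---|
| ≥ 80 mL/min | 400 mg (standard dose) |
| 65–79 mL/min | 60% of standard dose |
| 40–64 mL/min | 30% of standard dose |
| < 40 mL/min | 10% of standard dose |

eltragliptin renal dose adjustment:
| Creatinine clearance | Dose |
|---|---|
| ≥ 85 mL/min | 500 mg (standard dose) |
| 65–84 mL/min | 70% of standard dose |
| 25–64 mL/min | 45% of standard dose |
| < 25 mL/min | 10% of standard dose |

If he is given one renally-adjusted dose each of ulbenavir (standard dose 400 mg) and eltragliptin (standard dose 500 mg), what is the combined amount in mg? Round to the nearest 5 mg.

CrCl = (140 − 38) × 63.8 / (72 × 1) = 6507.6 / 72.00 ≈ 90.4 mL/min
CrCl ≈ 90 mL/min.
ulbenavir: ≥ 80 mL/min → 100% of 400 mg = 400 mg.
eltragliptin: ≥ 85 mL/min → 100% of 500 mg = 500 mg.
Total = 400 + 500 = 900 mg.

900 mg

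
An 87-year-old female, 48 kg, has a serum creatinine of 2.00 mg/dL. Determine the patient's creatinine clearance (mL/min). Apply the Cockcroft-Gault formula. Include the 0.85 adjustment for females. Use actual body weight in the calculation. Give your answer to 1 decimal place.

CrCl = (140 − 87) × 48 / (72 × 2) × 0.85 = 2544.0 / 144.00 × 0.85 ≈ 15.0 mL/min

15.0 mL/min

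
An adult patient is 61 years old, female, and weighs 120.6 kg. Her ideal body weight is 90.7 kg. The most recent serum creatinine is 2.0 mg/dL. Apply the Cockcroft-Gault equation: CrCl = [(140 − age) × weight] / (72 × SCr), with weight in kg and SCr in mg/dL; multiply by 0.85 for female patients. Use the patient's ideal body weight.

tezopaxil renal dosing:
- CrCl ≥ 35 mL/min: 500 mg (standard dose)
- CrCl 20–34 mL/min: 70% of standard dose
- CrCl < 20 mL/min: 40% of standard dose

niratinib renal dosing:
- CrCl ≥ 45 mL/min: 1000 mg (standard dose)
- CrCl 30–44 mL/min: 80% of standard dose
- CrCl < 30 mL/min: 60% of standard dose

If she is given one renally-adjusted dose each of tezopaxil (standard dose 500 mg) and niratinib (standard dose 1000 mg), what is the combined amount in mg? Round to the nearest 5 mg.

CrCl = (140 − 61) × 90.7 / (72 × 2) × 0.85 = 7165.3 / 144.00 × 0.85 ≈ 42.3 mL/min
CrCl ≈ 42 mL/min.
tezopaxil: ≥ 35 mL/min → 100% of 500 mg = 500 mg.
niratinib: 30–44 mL/min → 80% of 1000 mg = 800 mg.
Total = 500 + 800 = 1300 mg.

1300 mg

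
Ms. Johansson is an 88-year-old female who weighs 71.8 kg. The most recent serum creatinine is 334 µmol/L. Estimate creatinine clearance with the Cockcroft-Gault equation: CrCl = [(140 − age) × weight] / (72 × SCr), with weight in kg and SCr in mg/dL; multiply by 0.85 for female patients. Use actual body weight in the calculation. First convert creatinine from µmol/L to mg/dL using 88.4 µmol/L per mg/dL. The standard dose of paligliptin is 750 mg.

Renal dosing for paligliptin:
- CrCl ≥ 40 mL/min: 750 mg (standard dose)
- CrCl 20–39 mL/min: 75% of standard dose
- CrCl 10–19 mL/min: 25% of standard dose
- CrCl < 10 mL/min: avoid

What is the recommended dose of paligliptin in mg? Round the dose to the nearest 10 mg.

SCr = 334 / 88.4 = 3.778 mg/dL
CrCl = (140 − 88) × 71.8 / (72 × 3.778) × 0.85 = 3733.6 / 272.02 × 0.85 ≈ 11.7 mL/min
CrCl ≈ 12 mL/min → bracket 10–19 mL/min.
25% of 750 mg = 187.5 mg → 190 mg

190 mg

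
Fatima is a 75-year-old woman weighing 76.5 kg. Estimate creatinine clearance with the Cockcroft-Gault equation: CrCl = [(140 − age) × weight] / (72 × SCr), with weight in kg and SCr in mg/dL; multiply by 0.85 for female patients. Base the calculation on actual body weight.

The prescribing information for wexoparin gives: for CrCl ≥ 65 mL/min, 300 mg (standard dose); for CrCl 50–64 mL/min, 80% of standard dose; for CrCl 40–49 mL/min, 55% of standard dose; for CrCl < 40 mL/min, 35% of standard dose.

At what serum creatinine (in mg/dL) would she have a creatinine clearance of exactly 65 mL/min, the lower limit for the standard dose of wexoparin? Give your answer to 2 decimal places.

Standard dose requires CrCl ≥ 65 mL/min.
Set (140 − 75) × 76.5 × 0.85 / (72 × SCr) = 65
SCr = (140 − 75) × 76.5 × 0.85 / (72 × 65) = 0.903 mg/dL

0.90 mg/dL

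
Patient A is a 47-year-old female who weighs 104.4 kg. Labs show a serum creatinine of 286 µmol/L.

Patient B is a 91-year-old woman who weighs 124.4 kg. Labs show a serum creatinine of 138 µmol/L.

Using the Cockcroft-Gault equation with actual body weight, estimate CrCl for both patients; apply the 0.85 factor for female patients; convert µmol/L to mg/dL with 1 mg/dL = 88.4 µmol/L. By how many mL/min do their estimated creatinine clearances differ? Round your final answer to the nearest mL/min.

Patient A: SCr = 286 / 88.4 = 3.235 mg/dL
Patient A: CrCl = (140 − 47) × 104.4 / (72 × 3.235) × 0.85 = 9709.2 / 232.92 × 0.85 ≈ 35.4 mL/min
Patient B: SCr = 138 / 88.4 = 1.561 mg/dL
Patient B: CrCl = (140 − 91) × 124.4 / (72 × 1.561) × 0.85 = 6095.6 / 112.39 × 0.85 ≈ 46.1 mL/min
|35.4 − 46.1| = 10.7 mL/min

11 mL/min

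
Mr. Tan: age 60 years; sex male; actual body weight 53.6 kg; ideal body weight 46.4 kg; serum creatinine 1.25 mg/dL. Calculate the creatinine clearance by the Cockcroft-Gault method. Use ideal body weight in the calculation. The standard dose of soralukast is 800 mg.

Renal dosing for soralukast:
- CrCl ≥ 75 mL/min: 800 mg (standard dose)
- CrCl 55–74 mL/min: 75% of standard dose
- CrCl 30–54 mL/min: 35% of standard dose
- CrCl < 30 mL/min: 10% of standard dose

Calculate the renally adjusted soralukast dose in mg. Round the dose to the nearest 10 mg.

CrCl = (140 − 60) × 46.4 / (72 × 1.25) = 3712.0 / 90.00 ≈ 41.2 mL/min
CrCl ≈ 41 mL/min → bracket 30–54 mL/min.
35% of 800 mg = 280 mg

280 mg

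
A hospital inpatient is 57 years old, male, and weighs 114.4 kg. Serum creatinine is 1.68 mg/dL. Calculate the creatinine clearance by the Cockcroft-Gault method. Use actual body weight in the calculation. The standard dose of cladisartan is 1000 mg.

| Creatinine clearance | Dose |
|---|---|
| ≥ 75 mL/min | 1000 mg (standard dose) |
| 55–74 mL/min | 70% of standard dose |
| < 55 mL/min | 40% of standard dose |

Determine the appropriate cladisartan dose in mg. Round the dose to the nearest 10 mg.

CrCl = (140 − 57) × 114.4 / (72 × 1.68) = 9495.2 / 120.96 ≈ 78.5 mL/min
CrCl ≈ 78 mL/min → bracket ≥ 75 mL/min.
100% of 1000 mg = 1000 mg

1000 mg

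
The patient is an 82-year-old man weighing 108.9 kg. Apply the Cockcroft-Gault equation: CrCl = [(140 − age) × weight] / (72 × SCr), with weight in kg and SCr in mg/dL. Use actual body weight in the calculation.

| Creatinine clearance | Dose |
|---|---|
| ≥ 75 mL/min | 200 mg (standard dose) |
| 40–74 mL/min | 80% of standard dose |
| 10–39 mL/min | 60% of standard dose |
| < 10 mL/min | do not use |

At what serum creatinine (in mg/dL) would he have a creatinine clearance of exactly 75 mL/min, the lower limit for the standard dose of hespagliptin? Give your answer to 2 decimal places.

Standard dose requires CrCl ≥ 75 mL/min.
Set (140 − 82) × 108.9 / (72 × SCr) = 75
SCr = (140 − 82) × 108.9 / (72 × 75) = 1.170 mg/dL

1.17 mg/dL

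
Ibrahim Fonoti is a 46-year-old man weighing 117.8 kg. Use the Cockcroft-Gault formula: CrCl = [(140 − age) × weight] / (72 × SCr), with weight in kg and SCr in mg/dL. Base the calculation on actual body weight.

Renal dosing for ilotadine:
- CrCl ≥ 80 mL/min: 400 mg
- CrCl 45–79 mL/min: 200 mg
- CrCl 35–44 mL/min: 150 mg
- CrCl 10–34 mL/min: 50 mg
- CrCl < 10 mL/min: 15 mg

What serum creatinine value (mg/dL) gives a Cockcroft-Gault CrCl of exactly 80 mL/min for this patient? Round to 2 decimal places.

Standard dose requires CrCl ≥ 80 mL/min.
Set (140 − 46) × 117.8 / (72 × SCr) = 80
SCr = (140 − 46) × 117.8 / (72 × 80) = 1.922 mg/dL

1.92 mg/dL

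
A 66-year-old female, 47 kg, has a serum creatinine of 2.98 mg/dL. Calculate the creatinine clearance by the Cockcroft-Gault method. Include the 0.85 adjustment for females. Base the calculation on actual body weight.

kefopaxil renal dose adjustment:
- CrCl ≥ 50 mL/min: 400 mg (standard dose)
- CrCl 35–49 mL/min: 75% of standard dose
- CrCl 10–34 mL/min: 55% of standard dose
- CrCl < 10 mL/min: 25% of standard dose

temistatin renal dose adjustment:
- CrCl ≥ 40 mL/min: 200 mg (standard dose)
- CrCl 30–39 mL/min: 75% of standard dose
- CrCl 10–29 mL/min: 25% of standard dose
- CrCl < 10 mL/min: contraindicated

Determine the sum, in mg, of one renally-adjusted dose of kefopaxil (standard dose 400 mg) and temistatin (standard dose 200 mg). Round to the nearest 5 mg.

CrCl = (140 − 66) × 47 / (72 × 2.98) × 0.85 = 3478.0 / 214.56 × 0.85 ≈ 13.8 mL/min
CrCl ≈ 14 mL/min.
kefopaxil: 10–34 mL/min → 55% of 400 mg = 220 mg.
temistatin: 10–29 mL/min → 25% of 200 mg = 50 mg.
Total = 220 + 50 = 270 mg.

270 mg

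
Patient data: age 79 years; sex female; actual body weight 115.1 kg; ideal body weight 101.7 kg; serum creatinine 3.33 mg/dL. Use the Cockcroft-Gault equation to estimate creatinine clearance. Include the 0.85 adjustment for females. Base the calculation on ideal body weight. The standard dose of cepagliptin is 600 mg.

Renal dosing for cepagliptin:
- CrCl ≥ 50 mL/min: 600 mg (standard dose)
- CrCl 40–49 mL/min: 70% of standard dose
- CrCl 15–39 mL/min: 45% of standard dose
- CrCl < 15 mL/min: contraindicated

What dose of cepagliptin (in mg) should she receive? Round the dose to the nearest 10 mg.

270 mg

CrCl = (140 − 79) × 101.7 / (72 × 3.33) × 0.85 = 6203.7 / 239.76 × 0.85 ≈ 22.0 mL/min
CrCl ≈ 22 mL/min → bracket 15–39 mL/min.
45% of 600 mg = 270 mg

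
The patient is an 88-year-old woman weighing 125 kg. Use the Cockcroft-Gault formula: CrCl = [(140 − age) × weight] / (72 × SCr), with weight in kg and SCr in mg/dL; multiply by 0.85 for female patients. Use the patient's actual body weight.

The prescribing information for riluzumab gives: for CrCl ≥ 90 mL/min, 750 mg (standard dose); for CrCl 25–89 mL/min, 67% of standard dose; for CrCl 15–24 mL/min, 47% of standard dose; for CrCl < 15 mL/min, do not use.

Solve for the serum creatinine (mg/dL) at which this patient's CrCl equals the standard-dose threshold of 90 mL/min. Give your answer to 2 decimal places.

Standard dose requires CrCl ≥ 90 mL/min.
Set (140 − 88) × 125 × 0.85 / (72 × SCr) = 90
SCr = (140 − 88) × 125 × 0.85 / (72 × 90) = 0.853 mg/dL

0.85 mg/dL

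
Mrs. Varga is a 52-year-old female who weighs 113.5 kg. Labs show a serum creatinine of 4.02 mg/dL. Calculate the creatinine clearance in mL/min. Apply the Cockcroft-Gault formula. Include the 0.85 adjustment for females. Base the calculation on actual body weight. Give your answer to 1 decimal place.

CrCl = (140 − 52) × 113.5 / (72 × 4.02) × 0.85 = 9988.0 / 289.44 × 0.85 ≈ 29.3 mL/min

29.3 mL/min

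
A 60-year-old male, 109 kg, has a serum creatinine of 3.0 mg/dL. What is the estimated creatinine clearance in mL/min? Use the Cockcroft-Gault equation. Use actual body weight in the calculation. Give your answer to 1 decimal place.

40.4 mL/min

CrCl = (140 − 60) × 109 / (72 × 3) = 8720.0 / 216.00 ≈ 40.4 mL/min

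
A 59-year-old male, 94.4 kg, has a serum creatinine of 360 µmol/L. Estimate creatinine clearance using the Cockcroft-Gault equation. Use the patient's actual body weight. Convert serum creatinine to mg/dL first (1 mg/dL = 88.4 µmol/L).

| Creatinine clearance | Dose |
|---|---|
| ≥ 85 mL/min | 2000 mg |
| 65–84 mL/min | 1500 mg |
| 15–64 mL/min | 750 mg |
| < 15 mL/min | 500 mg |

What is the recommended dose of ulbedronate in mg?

SCr = 360 / 88.4 = 4.072 mg/dL
CrCl = (140 − 59) × 94.4 / (72 × 4.072) = 7646.4 / 293.18 ≈ 26.1 mL/min
CrCl ≈ 26 mL/min → bracket 15–64 mL/min.
Dose for this bracket: 750 mg.

750 mg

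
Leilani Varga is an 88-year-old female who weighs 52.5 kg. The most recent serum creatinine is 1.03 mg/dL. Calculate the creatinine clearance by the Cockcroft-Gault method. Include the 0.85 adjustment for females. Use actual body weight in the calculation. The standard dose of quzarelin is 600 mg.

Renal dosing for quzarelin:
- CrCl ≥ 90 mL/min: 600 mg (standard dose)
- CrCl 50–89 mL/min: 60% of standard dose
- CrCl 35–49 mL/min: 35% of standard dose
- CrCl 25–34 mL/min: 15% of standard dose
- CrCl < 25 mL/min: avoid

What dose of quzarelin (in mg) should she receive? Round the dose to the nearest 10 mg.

CrCl = (140 − 88) × 52.5 / (72 × 1.03) × 0.85 = 2730.0 / 74.16 × 0.85 ≈ 31.3 mL/min
CrCl ≈ 31 mL/min → bracket 25–34 mL/min.
15% of 600 mg = 90 mg

90 mg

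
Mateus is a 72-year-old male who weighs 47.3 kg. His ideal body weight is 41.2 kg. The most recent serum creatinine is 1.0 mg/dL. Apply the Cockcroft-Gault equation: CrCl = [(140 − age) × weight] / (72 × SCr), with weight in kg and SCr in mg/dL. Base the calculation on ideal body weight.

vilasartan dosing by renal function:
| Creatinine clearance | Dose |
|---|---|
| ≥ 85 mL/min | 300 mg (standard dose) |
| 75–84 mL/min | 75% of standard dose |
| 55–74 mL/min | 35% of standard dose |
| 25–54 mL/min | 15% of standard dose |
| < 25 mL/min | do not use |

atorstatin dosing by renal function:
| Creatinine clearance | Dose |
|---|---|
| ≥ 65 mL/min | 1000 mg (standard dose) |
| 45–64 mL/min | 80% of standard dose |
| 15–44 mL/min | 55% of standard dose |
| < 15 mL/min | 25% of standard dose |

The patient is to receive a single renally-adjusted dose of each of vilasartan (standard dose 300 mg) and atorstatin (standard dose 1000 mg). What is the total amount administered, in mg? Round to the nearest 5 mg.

CrCl = (140 − 72) × 41.2 / (72 × 1) = 2801.6 / 72.00 ≈ 38.9 mL/min
CrCl ≈ 39 mL/min.
vilasartan: 25–54 mL/min → 15% of 300 mg = 45 mg.
atorstatin: 15–44 mL/min → 55% of 1000 mg = 550 mg.
Total = 45 + 550 = 595 mg.

595 mg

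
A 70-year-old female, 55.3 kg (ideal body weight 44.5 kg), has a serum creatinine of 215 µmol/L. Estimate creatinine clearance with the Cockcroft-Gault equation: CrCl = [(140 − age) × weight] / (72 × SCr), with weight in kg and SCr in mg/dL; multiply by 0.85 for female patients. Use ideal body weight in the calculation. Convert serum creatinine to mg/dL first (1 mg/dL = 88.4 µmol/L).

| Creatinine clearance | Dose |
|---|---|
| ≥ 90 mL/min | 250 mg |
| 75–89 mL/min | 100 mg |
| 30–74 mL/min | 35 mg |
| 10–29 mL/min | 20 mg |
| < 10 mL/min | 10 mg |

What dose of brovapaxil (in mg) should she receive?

20 mg

SCr = 215 / 88.4 = 2.432 mg/dL
CrCl = (140 − 70) × 44.5 / (72 × 2.432) × 0.85 = 3115.0 / 175.10 × 0.85 ≈ 15.1 mL/min
CrCl ≈ 15 mL/min → bracket 10–29 mL/min.
Dose for this bracket: 20 mg.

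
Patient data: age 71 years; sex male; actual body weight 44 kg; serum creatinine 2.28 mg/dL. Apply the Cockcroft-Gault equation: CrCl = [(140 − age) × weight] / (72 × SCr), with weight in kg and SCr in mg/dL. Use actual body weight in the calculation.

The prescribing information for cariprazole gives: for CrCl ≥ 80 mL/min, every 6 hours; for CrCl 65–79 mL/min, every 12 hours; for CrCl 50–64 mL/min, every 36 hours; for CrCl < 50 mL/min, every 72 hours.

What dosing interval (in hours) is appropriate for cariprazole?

every 72 hours

CrCl = (140 − 71) × 44 / (72 × 2.28) = 3036.0 / 164.16 ≈ 18.5 mL/min
CrCl ≈ 18 mL/min → bracket < 50 mL/min → every 72 hours.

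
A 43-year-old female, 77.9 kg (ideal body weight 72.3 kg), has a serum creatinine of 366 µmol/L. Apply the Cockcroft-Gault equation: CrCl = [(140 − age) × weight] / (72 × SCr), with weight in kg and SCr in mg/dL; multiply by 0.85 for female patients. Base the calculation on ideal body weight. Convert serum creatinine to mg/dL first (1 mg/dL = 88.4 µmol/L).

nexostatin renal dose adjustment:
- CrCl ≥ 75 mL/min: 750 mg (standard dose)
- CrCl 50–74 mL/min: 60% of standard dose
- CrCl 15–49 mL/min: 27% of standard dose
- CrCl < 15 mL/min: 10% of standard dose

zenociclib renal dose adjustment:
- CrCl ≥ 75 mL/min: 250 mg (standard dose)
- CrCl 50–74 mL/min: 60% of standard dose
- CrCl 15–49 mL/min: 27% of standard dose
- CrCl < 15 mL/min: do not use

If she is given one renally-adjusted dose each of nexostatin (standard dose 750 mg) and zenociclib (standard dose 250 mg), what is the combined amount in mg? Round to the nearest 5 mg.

SCr = 366 / 88.4 = 4.14 mg/dL
CrCl = (140 − 43) × 72.3 / (72 × 4.14) × 0.85 = 7013.1 / 298.08 × 0.85 ≈ 20.0 mL/min
CrCl ≈ 20 mL/min.
nexostatin: 15–49 mL/min → 27% of 750 mg = 202.5 mg.
zenociclib: 15–49 mL/min → 27% of 250 mg = 67.5 mg.
Total = 202.5 + 67.5 = 270 mg.

270 mg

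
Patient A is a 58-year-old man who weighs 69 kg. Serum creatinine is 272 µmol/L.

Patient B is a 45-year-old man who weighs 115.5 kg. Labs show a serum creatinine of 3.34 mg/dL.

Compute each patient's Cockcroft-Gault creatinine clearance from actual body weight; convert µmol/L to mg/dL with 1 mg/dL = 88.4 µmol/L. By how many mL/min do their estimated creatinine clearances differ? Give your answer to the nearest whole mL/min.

20 mL/min

Patient A: SCr = 272 / 88.4 = 3.077 mg/dL
Patient A: CrCl = (140 − 58) × 69 / (72 × 3.077) = 5658.0 / 221.54 ≈ 25.5 mL/min
Patient B: CrCl = (140 − 45) × 115.5 / (72 × 3.34) = 10972.5 / 240.48 ≈ 45.6 mL/min
|25.5 − 45.6| = 20.1 mL/min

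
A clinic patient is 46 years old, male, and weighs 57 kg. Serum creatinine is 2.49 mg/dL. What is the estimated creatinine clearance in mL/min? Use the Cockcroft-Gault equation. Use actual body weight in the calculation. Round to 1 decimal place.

29.9 mL/min

CrCl = (140 − 46) × 57 / (72 × 2.49) = 5358.0 / 179.28 ≈ 29.9 mL/min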